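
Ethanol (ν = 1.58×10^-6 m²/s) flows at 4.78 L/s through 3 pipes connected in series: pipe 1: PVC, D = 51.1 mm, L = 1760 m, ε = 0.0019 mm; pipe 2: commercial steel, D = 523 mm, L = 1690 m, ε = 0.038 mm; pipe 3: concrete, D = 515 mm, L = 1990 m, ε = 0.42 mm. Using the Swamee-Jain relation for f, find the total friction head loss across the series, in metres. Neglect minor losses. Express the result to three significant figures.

Pipe 1: V = 2.331 m/s, Re = 7.54×10^4, ε/D = 3.72×10^-5, f = 0.01916, h_1 = f(L/D)V²/2g = 182.7 m
Pipe 2: V = 0.02225 m/s, Re = 7370, ε/D = 7.27×10^-5, f = 0.03386, h_2 = f(L/D)V²/2g = 0.002761 m
Pipe 3: V = 0.02295 m/s, Re = 7480, ε/D = 8.16×10^-4, f = 0.03483, h_3 = f(L/D)V²/2g = 0.003612 m
Series → Q common, losses add: H = Σh = 182.7 m

H ≈ 183 m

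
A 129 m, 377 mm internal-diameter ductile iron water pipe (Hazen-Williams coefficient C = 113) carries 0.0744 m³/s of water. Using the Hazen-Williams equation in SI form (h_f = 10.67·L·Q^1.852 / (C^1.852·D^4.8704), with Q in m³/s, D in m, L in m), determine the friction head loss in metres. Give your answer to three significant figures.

h_f = 10.67·129·0.0744^1.852 / (113^1.852·0.377^4.8704) = 0.2042 m

h_f ≈ 0.204 m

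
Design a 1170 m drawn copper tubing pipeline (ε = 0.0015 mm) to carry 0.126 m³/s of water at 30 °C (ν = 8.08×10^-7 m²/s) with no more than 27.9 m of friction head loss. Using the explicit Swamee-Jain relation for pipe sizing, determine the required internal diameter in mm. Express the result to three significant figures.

Swamee-Jain (Type III): D = 0.66·[ε^1.25·(LQ²/(gh_f))^4.75 + ν·Q^9.4·(L/(gh_f))^5.2]^0.04
LQ²/(gh_f) = 0.06787; L/(gh_f) = 4.275
Term 1 = ε^1.25·(…)^4.75 = 1.48×10^-13; Term 2 = ν·Q^9.4·(…)^5.2 = 5.39×10^-12
D = 0.66·(1.48×10^-13 + 5.39×10^-12)^0.04 = 0.2340 m = 234 mm
Check: V = 2.93 m/s, Re = 8.48×10^5, f = 0.01208, h_f = 26.4 m ≈ 27.9 m ✓

D ≈ 234 mm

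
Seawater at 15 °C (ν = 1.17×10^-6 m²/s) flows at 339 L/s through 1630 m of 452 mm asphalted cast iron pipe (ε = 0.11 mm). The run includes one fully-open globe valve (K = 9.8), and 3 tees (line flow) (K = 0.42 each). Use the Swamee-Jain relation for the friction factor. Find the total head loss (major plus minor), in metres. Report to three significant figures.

V = 4Q/(πD²) = 2.113 m/s; V²/2g = 0.2275 m
Re = 8.16×10^5, ε/D = 2.43×10^-4 → f = 0.01539 (Swamee-Jain)
Major: h_f = f(L/D)·V²/2g = 0.01539·3606·0.2275 = 12.62 m
Minor: ΣK = 11.1; h_m = ΣK·V²/2g = 2.516 m
Total H_L = 12.62 + 2.516 = 15.14 m

H_L ≈ 15.1 m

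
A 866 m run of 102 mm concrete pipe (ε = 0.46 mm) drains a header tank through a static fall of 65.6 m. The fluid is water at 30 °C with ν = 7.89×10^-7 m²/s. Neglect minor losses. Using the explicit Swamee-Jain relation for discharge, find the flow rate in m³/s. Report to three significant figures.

Swamee-Jain (Type II): Q = -0.965·√(gD⁵h_f/L)·ln[ε/(3.7D) + √(3.17ν²L/(gD³h_f))]
√(gD⁵h_f/L) = √(9.81·0.102⁵·65.6/866) = 0.002864
ε/(3.7D) = 0.00122; √(3.17ν²L/(gD³h_f)) = 5.00×10^-5
Q = -0.965·0.002864·ln(0.001269) = 0.01844 m³/s
Check: V = 2.26 m/s, Re = 2.92×10^5, f = 0.02993, h_f = 65.9 m ≈ 65.6 m ✓

Q ≈ 0.0184 m³/s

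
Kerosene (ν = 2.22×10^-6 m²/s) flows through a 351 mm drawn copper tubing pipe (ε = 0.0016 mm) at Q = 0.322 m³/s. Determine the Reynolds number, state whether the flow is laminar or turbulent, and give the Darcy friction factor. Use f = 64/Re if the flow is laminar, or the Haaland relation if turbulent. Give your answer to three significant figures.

Re ≈ 5.26×10^5; turbulent; f ≈ 0.0130

V = 4Q/(πD²) = 3.328 m/s
Re = VD/ν = 3.328·0.351/2.22×10^-6 = 5.26×10^5
Re > 4000 → turbulent; ε/D = 4.56×10^-6
Haaland: f = 0.01300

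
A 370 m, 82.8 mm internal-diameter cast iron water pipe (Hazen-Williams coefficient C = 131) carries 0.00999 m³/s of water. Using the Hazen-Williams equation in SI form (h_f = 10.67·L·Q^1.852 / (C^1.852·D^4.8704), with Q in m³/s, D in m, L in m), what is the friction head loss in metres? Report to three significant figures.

h_f ≈ 17.4 m

h_f = 10.67·370·0.00999^1.852 / (131^1.852·0.0828^4.8704) = 17.38 m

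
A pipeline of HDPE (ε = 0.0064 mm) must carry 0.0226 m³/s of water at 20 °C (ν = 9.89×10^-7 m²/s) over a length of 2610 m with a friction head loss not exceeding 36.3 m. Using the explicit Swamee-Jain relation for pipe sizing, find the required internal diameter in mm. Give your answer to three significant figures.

D ≈ 139 mm

Swamee-Jain (Type III): D = 0.66·[ε^1.25·(LQ²/(gh_f))^4.75 + ν·Q^9.4·(L/(gh_f))^5.2]^0.04
LQ²/(gh_f) = 0.003744; L/(gh_f) = 7.329
Term 1 = ε^1.25·(…)^4.75 = 9.57×10^-19; Term 2 = ν·Q^9.4·(…)^5.2 = 1.05×10^-17
D = 0.66·(9.57×10^-19 + 1.05×10^-17)^0.04 = 0.1387 m = 139 mm
Check: V = 1.50 m/s, Re = 2.10×10^5, f = 0.01581, h_f = 34.0 m ≈ 36.3 m ✓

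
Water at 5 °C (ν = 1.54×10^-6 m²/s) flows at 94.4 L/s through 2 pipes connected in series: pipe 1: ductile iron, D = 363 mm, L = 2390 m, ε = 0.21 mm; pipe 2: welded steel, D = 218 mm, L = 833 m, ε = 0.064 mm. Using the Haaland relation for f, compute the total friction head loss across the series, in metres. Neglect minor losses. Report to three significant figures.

H ≈ 25.8 m

Pipe 1: V = 0.9122 m/s, Re = 2.15×10^5, ε/D = 5.79×10^-4, f = 0.01893, h_1 = f(L/D)V²/2g = 5.286 m
Pipe 2: V = 2.529 m/s, Re = 3.58×10^5, ε/D = 2.94×10^-4, f = 0.01650, h_2 = f(L/D)V²/2g = 20.56 m
Series → Q common, losses add: H = Σh = 25.84 m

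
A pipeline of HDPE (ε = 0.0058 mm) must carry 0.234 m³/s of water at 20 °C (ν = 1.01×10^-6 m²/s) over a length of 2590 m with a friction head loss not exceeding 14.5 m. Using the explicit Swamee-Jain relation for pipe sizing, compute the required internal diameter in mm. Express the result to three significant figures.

D ≈ 403 mm

Swamee-Jain (Type III): D = 0.66·[ε^1.25·(LQ²/(gh_f))^4.75 + ν·Q^9.4·(L/(gh_f))^5.2]^0.04
LQ²/(gh_f) = 0.9970; L/(gh_f) = 18.21
Term 1 = ε^1.25·(…)^4.75 = 2.81×10^-7; Term 2 = ν·Q^9.4·(…)^5.2 = 4.25×10^-6
D = 0.66·(2.81×10^-7 + 4.25×10^-6)^0.04 = 0.4034 m = 403 mm
Check: V = 1.83 m/s, Re = 7.31×10^5, f = 0.01253, h_f = 13.7 m ≈ 14.5 m ✓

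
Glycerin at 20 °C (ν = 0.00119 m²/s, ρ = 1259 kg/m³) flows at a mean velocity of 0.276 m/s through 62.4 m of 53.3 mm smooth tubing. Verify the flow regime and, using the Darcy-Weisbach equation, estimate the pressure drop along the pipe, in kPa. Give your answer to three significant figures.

Re = VD/ν = 0.276·0.05330/0.00119 = 12.4 → laminar (Re < 2300)
f = 64/Re = 5.177
h_f = f(L/D)V²/(2g) = 5.177·(62.4/0.05330)·0.276²/(2·9.81) = 23.53 m
Δp = ρg·h_f = 1259·9.81·23.53 = 290.6 kPa

Δp ≈ 291 kPa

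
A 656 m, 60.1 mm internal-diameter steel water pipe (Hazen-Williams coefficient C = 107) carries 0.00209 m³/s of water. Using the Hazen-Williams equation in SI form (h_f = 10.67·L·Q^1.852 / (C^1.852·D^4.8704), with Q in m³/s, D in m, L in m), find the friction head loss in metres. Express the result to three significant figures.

h_f ≈ 11.8 m

h_f = 10.67·656·0.00209^1.852 / (107^1.852·0.0601^4.8704) = 11.77 m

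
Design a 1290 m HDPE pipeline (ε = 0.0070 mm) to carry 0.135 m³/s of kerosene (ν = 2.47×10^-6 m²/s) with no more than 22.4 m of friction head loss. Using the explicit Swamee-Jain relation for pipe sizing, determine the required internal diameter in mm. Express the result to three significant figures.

D ≈ 269 mm

Swamee-Jain (Type III): D = 0.66·[ε^1.25·(LQ²/(gh_f))^4.75 + ν·Q^9.4·(L/(gh_f))^5.2]^0.04
LQ²/(gh_f) = 0.1070; L/(gh_f) = 5.870
Term 1 = ε^1.25·(…)^4.75 = 8.83×10^-12; Term 2 = ν·Q^9.4·(…)^5.2 = 1.64×10^-10
D = 0.66·(8.83×10^-12 + 1.64×10^-10)^0.04 = 0.2686 m = 269 mm
Check: V = 2.38 m/s, Re = 2.59×10^5, f = 0.01505, h_f = 20.9 m ≈ 22.4 m ✓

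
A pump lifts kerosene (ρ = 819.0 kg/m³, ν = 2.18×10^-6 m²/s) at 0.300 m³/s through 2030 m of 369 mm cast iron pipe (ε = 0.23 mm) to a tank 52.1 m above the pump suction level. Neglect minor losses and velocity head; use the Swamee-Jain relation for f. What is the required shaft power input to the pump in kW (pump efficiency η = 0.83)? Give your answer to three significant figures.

P_shaft ≈ 270 kW

V = 4Q/(πD²) = 2.805 m/s; Re = 4.75×10^5; ε/D = 6.23×10^-4; f = 0.01855
h_f = f(L/D)V²/2g = 40.93 m
Total head H = z + h_f = 52.1 + 40.93 = 93.03 m
P_hyd = ρgQH = 819.0·9.81·0.300·93.03 = 224.2 kW
P_shaft = P_hyd/η = 224.2/0.83 = 270.2 kW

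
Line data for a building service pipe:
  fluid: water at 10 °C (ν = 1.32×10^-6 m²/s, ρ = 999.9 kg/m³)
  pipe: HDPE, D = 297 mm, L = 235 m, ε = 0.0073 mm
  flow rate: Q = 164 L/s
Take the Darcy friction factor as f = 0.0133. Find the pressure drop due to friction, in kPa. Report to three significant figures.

V = 4Q/(πD²) = 4·0.164/(π·0.297²) = 2.367 m/s
h_f = f(L/D)V²/(2g) = 0.01330·(235/0.297)·2.367²/(2·9.81) = 3.006 m
Δp = ρg·h_f = 999.9·9.81·3.006 = 29.48 kPa

Δp ≈ 29.5 kPa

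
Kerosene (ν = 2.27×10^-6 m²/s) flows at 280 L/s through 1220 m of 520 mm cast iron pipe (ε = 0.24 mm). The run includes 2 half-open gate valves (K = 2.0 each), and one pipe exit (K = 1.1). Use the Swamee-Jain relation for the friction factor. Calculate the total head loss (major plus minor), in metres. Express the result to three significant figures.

V = 4Q/(πD²) = 1.318 m/s; V²/2g = 0.08860 m
Re = 3.02×10^5, ε/D = 4.62×10^-4 → f = 0.01809 (Swamee-Jain)
Major: h_f = f(L/D)·V²/2g = 0.01809·2346·0.08860 = 3.761 m
Minor: ΣK = 5.10; h_m = ΣK·V²/2g = 0.4518 m
Total H_L = 3.761 + 0.4518 = 4.213 m

H_L ≈ 4.21 m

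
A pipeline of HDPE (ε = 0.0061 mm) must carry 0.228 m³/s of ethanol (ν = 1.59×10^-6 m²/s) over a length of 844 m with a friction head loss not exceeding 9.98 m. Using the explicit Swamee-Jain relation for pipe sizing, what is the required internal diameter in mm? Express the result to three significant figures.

Swamee-Jain (Type III): D = 0.66·[ε^1.25·(LQ²/(gh_f))^4.75 + ν·Q^9.4·(L/(gh_f))^5.2]^0.04
LQ²/(gh_f) = 0.4481; L/(gh_f) = 8.621
Term 1 = ε^1.25·(…)^4.75 = 6.70×10^-9; Term 2 = ν·Q^9.4·(…)^5.2 = 1.07×10^-7
D = 0.66·(6.70×10^-9 + 1.07×10^-7)^0.04 = 0.3482 m = 348 mm
Check: V = 2.39 m/s, Re = 5.24×10^5, f = 0.01327, h_f = 9.40 m ≈ 9.98 m ✓

D ≈ 348 mm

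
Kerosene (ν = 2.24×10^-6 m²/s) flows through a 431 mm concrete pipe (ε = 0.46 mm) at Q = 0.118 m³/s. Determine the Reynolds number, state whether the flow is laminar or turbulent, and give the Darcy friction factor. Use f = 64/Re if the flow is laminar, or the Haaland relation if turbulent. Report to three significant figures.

Re ≈ 1.56×10^5; turbulent; f ≈ 0.0215

V = 4Q/(πD²) = 0.8088 m/s
Re = VD/ν = 0.8088·0.431/2.24×10^-6 = 1.56×10^5
Re > 4000 → turbulent; ε/D = 0.00107
Haaland: f = 0.02148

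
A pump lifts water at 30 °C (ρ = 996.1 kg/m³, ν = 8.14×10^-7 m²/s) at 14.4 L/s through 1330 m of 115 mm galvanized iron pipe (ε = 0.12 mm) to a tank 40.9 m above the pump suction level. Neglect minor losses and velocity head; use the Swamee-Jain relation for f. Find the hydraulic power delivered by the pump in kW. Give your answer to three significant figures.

P_hyd ≈ 9.16 kW

V = 4Q/(πD²) = 1.386 m/s; Re = 1.96×10^5; ε/D = 0.00104; f = 0.02139
h_f = f(L/D)V²/2g = 24.23 m
Total head H = z + h_f = 40.9 + 24.23 = 65.13 m
P_hyd = ρgQH = 996.1·9.81·0.0144·65.13 = 9.165 kW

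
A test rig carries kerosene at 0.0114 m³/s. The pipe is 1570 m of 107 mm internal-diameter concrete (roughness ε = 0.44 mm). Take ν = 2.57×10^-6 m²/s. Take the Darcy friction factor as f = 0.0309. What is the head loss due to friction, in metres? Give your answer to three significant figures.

h_f ≈ 37.1 m

V = 4Q/(πD²) = 4·0.0114/(π·0.107²) = 1.268 m/s
h_f = f(L/D)V²/(2g) = 0.03090·(1570/0.107)·1.268²/(2·9.81) = 37.14 m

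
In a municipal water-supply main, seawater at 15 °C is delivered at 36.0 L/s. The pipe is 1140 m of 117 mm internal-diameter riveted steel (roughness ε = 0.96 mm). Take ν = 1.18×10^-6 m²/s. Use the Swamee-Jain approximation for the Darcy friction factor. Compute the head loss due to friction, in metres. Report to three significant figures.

V = 4Q/(πD²) = 4·0.0360/(π·0.117²) = 3.348 m/s
Re = VD/ν = 3.348·0.117/1.18×10^-6 = 3.32×10^5 → turbulent
ε/D = 0.96/117 = 0.00821
Swamee-Jain: f = 0.03581
h_f = f(L/D)V²/(2g) = 0.03581·(1140/0.117)·3.348²/(2·9.81) = 199.4 m

h_f ≈ 199 m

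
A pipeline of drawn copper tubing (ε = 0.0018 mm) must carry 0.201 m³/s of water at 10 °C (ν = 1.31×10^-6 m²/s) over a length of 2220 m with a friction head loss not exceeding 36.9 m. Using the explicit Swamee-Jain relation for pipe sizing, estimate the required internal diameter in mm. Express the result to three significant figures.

D ≈ 306 mm

Swamee-Jain (Type III): D = 0.66·[ε^1.25·(LQ²/(gh_f))^4.75 + ν·Q^9.4·(L/(gh_f))^5.2]^0.04
LQ²/(gh_f) = 0.2478; L/(gh_f) = 6.133
Term 1 = ε^1.25·(…)^4.75 = 8.73×10^-11; Term 2 = ν·Q^9.4·(…)^5.2 = 4.60×10^-9
D = 0.66·(8.73×10^-11 + 4.60×10^-9)^0.04 = 0.3065 m = 306 mm
Check: V = 2.72 m/s, Re = 6.37×10^5, f = 0.01265, h_f = 34.7 m ≈ 36.9 m ✓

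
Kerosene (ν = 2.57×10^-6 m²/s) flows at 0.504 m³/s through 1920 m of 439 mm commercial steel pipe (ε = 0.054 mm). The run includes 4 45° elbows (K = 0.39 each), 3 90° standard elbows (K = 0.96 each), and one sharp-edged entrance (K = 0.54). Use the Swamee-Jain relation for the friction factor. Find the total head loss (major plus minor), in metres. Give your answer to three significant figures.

V = 4Q/(πD²) = 3.330 m/s; V²/2g = 0.5651 m
Re = 5.69×10^5, ε/D = 1.23×10^-4 → f = 0.01453 (Swamee-Jain)
Major: h_f = f(L/D)·V²/2g = 0.01453·4374·0.5651 = 35.92 m
Minor: ΣK = 4.98; h_m = ΣK·V²/2g = 2.814 m
Total H_L = 35.92 + 2.814 = 38.73 m

H_L ≈ 38.7 m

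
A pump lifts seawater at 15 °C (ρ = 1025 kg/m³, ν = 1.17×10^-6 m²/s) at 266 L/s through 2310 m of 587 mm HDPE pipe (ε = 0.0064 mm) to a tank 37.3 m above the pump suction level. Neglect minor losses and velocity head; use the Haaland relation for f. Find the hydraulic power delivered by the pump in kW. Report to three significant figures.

P_hyd ≈ 107 kW

V = 4Q/(πD²) = 0.9829 m/s; Re = 4.93×10^5; ε/D = 1.09×10^-5; f = 0.01322
h_f = f(L/D)V²/2g = 2.561 m
Total head H = z + h_f = 37.3 + 2.561 = 39.86 m
P_hyd = ρgQH = 1025·9.81·0.266·39.86 = 106.6 kW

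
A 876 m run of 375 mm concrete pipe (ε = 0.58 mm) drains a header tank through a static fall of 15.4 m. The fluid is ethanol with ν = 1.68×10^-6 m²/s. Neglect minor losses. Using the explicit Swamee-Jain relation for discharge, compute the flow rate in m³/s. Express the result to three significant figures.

Swamee-Jain (Type II): Q = -0.965·√(gD⁵h_f/L)·ln[ε/(3.7D) + √(3.17ν²L/(gD³h_f))]
√(gD⁵h_f/L) = √(9.81·0.375⁵·15.4/876) = 0.03576
ε/(3.7D) = 4.18×10^-4; √(3.17ν²L/(gD³h_f)) = 3.14×10^-5
Q = -0.965·0.03576·ln(4.494×10^-4) = 0.2660 m³/s
Check: V = 2.41 m/s, Re = 5.38×10^5, f = 0.02242, h_f = 15.5 m ≈ 15.4 m ✓

Q ≈ 0.266 m³/s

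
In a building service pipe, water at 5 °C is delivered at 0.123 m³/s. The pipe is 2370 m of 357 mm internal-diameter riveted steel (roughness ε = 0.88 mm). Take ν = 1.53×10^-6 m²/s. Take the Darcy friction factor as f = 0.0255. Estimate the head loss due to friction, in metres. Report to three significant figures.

V = 4Q/(πD²) = 4·0.123/(π·0.357²) = 1.229 m/s
h_f = f(L/D)V²/(2g) = 0.02550·(2370/0.357)·1.229²/(2·9.81) = 13.03 m

h_f ≈ 13.0 m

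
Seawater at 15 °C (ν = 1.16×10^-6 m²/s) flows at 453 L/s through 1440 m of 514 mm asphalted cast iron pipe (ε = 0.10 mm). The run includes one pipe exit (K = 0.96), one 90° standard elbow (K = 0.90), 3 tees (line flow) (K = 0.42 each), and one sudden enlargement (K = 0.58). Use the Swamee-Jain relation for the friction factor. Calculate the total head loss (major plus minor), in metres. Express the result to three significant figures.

V = 4Q/(πD²) = 2.183 m/s; V²/2g = 0.2429 m
Re = 9.67×10^5, ε/D = 1.95×10^-4 → f = 0.01474 (Swamee-Jain)
Major: h_f = f(L/D)·V²/2g = 0.01474·2802·0.2429 = 10.03 m
Minor: ΣK = 3.70; h_m = ΣK·V²/2g = 0.8988 m
Total H_L = 10.03 + 0.8988 = 10.93 m

H_L ≈ 10.9 m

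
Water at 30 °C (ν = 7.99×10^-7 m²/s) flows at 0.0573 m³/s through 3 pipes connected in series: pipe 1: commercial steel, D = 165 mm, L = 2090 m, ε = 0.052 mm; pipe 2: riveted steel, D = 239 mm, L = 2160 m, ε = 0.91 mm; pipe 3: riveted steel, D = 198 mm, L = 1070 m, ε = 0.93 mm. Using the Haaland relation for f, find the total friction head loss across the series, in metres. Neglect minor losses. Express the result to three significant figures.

Pipe 1: V = 2.680 m/s, Re = 5.53×10^5, ε/D = 3.15×10^-4, f = 0.01618, h_1 = f(L/D)V²/2g = 75.00 m
Pipe 2: V = 1.277 m/s, Re = 3.82×10^5, ε/D = 0.00381, f = 0.02834, h_2 = f(L/D)V²/2g = 21.29 m
Pipe 3: V = 1.861 m/s, Re = 4.61×10^5, ε/D = 0.00470, f = 0.03006, h_3 = f(L/D)V²/2g = 28.67 m
Series → Q common, losses add: H = Σh = 125.0 m

H ≈ 125 m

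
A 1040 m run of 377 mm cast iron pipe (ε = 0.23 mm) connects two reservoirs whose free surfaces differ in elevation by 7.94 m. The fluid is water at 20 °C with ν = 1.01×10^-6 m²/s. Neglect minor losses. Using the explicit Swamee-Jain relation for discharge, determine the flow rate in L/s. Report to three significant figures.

Q ≈ 197 L/s

Swamee-Jain (Type II): Q = -0.965·√(gD⁵h_f/L)·ln[ε/(3.7D) + √(3.17ν²L/(gD³h_f))]
√(gD⁵h_f/L) = √(9.81·0.377⁵·7.94/1040) = 0.02388
ε/(3.7D) = 1.65×10^-4; √(3.17ν²L/(gD³h_f)) = 2.84×10^-5
Q = -0.965·0.02388·ln(1.933×10^-4) = 0.1971 m³/s
Check: V = 1.77 m/s, Re = 6.59×10^5, f = 0.01823, h_f = 7.99 m ≈ 7.94 m ✓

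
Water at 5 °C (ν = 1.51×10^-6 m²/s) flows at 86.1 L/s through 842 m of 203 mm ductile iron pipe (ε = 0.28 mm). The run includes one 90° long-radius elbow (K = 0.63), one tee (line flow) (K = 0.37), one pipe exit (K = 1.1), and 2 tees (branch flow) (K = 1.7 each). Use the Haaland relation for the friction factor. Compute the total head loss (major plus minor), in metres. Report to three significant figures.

V = 4Q/(πD²) = 2.660 m/s; V²/2g = 0.3607 m
Re = 3.58×10^5, ε/D = 0.00138 → f = 0.02189 (Haaland)
Major: h_f = f(L/D)·V²/2g = 0.02189·4148·0.3607 = 32.75 m
Minor: ΣK = 5.50; h_m = ΣK·V²/2g = 1.984 m
Total H_L = 32.75 + 1.984 = 34.73 m

H_L ≈ 34.7 m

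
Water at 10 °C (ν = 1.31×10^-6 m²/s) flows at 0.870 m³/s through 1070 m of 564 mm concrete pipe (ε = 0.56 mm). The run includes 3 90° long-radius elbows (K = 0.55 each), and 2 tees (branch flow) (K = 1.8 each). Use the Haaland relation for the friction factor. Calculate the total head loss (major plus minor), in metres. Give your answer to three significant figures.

H_L ≈ 26.5 m

V = 4Q/(πD²) = 3.482 m/s; V²/2g = 0.6181 m
Re = 1.50×10^6, ε/D = 9.93×10^-4 → f = 0.01982 (Haaland)
Major: h_f = f(L/D)·V²/2g = 0.01982·1897·0.6181 = 23.24 m
Minor: ΣK = 5.25; h_m = ΣK·V²/2g = 3.245 m
Total H_L = 23.24 + 3.245 = 26.49 m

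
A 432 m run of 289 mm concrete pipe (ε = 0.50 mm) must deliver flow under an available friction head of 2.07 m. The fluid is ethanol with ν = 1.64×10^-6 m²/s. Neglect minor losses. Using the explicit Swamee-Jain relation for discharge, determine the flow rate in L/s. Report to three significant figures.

Q ≈ 70.4 L/s

Swamee-Jain (Type II): Q = -0.965·√(gD⁵h_f/L)·ln[ε/(3.7D) + √(3.17ν²L/(gD³h_f))]
√(gD⁵h_f/L) = √(9.81·0.289⁵·2.07/432) = 0.009735
ε/(3.7D) = 4.68×10^-4; √(3.17ν²L/(gD³h_f)) = 8.67×10^-5
Q = -0.965·0.009735·ln(5.543×10^-4) = 0.07043 m³/s
Check: V = 1.07 m/s, Re = 1.89×10^5, f = 0.02375, h_f = 2.09 m ≈ 2.07 m ✓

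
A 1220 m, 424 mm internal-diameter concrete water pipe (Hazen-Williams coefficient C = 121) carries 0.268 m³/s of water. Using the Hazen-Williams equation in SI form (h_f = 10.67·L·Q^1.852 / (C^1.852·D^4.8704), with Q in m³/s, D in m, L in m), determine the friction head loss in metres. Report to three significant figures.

h_f = 10.67·1220·0.268^1.852 / (121^1.852·0.424^4.8704) = 10.30 m

h_f ≈ 10.3 m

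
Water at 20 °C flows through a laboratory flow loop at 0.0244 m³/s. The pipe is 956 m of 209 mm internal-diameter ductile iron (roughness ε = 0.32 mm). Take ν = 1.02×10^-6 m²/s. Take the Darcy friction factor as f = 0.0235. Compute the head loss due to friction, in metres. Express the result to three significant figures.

h_f ≈ 2.77 m

V = 4Q/(πD²) = 4·0.0244/(π·0.209²) = 0.7112 m/s
h_f = f(L/D)V²/(2g) = 0.02350·(956/0.209)·0.7112²/(2·9.81) = 2.771 m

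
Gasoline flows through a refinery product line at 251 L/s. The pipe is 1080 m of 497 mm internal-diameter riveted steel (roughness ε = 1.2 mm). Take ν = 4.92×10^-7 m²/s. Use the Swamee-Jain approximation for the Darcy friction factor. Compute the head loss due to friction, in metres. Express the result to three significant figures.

h_f ≈ 4.60 m

V = 4Q/(πD²) = 4·0.251/(π·0.497²) = 1.294 m/s
Re = VD/ν = 1.294·0.497/4.92×10^-7 = 1.31×10^6 → turbulent
ε/D = 1.2/497 = 0.00241
Swamee-Jain: f = 0.02482
h_f = f(L/D)V²/(2g) = 0.02482·(1080/0.497)·1.294²/(2·9.81) = 4.602 m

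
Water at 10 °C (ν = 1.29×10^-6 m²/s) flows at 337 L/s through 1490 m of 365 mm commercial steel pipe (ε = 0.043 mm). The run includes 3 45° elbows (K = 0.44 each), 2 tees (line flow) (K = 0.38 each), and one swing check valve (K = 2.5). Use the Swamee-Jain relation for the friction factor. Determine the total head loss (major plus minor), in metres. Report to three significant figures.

V = 4Q/(πD²) = 3.221 m/s; V²/2g = 0.5287 m
Re = 9.11×10^5, ε/D = 1.18×10^-4 → f = 0.01386 (Swamee-Jain)
Major: h_f = f(L/D)·V²/2g = 0.01386·4082·0.5287 = 29.92 m
Minor: ΣK = 4.58; h_m = ΣK·V²/2g = 2.421 m
Total H_L = 29.92 + 2.421 = 32.34 m

H_L ≈ 32.3 m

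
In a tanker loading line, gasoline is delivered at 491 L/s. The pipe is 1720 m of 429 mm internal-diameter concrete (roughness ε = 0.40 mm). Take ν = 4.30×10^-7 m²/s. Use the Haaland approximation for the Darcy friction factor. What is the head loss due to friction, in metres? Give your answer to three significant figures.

h_f ≈ 45.8 m

V = 4Q/(πD²) = 4·0.491/(π·0.429²) = 3.397 m/s
Re = VD/ν = 3.397·0.429/4.30×10^-7 = 3.39×10^6 → turbulent
ε/D = 0.40/429 = 9.32×10^-4
Haaland: f = 0.01943
h_f = f(L/D)V²/(2g) = 0.01943·(1720/0.429)·3.397²/(2·9.81) = 45.81 m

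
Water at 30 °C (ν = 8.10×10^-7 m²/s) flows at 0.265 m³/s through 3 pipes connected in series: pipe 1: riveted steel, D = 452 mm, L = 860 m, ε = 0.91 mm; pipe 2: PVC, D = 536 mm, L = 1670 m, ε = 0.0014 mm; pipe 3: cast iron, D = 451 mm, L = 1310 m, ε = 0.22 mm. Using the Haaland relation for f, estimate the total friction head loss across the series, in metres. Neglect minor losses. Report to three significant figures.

Pipe 1: V = 1.652 m/s, Re = 9.22×10^5, ε/D = 0.00201, f = 0.02368, h_1 = f(L/D)V²/2g = 6.264 m
Pipe 2: V = 1.174 m/s, Re = 7.77×10^5, ε/D = 2.61×10^-6, f = 0.01213, h_2 = f(L/D)V²/2g = 2.657 m
Pipe 3: V = 1.659 m/s, Re = 9.24×10^5, ε/D = 4.88×10^-4, f = 0.01712, h_3 = f(L/D)V²/2g = 6.976 m
Series → Q common, losses add: H = Σh = 15.90 m

H ≈ 15.9 m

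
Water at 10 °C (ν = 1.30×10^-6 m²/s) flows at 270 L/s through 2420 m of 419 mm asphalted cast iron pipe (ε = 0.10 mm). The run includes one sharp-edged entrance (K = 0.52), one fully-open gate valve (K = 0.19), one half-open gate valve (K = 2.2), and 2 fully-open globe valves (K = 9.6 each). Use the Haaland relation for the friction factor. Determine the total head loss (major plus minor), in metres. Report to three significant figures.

V = 4Q/(πD²) = 1.958 m/s; V²/2g = 0.1954 m
Re = 6.31×10^5, ε/D = 2.39×10^-4 → f = 0.01539 (Haaland)
Major: h_f = f(L/D)·V²/2g = 0.01539·5776·0.1954 = 17.37 m
Minor: ΣK = 22.1; h_m = ΣK·V²/2g = 4.321 m
Total H_L = 17.37 + 4.321 = 21.69 m

H_L ≈ 21.7 m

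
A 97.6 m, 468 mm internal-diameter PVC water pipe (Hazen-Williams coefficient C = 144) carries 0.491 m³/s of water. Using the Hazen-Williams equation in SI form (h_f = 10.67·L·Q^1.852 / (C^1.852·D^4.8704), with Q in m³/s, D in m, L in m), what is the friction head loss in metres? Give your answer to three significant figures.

h_f = 10.67·97.6·0.491^1.852 / (144^1.852·0.468^4.8704) = 1.133 m

h_f ≈ 1.13 m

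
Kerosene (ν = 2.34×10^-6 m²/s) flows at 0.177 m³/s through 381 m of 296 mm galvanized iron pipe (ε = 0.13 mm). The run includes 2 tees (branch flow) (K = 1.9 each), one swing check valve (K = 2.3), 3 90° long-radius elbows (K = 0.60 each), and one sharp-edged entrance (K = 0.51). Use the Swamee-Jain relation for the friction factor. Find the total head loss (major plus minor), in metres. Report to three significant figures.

V = 4Q/(πD²) = 2.572 m/s; V²/2g = 0.3372 m
Re = 3.25×10^5, ε/D = 4.39×10^-4 → f = 0.01786 (Swamee-Jain)
Major: h_f = f(L/D)·V²/2g = 0.01786·1287·0.3372 = 7.753 m
Minor: ΣK = 8.41; h_m = ΣK·V²/2g = 2.836 m
Total H_L = 7.753 + 2.836 = 10.59 m

H_L ≈ 10.6 m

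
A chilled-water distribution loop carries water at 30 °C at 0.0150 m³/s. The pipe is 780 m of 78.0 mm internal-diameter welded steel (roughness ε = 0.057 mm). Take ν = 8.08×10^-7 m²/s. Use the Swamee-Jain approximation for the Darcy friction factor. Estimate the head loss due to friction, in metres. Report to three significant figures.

V = 4Q/(πD²) = 4·0.0150/(π·0.0780²) = 3.139 m/s
Re = VD/ν = 3.139·0.0780/8.08×10^-7 = 3.03×10^5 → turbulent
ε/D = 0.057/78.0 = 7.31×10^-4
Swamee-Jain: f = 0.01953
h_f = f(L/D)V²/(2g) = 0.01953·(780/0.0780)·3.139²/(2·9.81) = 98.10 m

h_f ≈ 98.1 m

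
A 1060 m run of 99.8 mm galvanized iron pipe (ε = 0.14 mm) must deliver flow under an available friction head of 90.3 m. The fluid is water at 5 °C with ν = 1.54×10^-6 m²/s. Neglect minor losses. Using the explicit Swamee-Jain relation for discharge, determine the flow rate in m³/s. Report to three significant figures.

Swamee-Jain (Type II): Q = -0.965·√(gD⁵h_f/L)·ln[ε/(3.7D) + √(3.17ν²L/(gD³h_f))]
√(gD⁵h_f/L) = √(9.81·0.0998⁵·90.3/1060) = 0.002876
ε/(3.7D) = 3.79×10^-4; √(3.17ν²L/(gD³h_f)) = 9.51×10^-5
Q = -0.965·0.002876·ln(4.743×10^-4) = 0.02124 m³/s
Check: V = 2.72 m/s, Re = 1.76×10^5, f = 0.02280, h_f = 91.0 m ≈ 90.3 m ✓

Q ≈ 0.0212 m³/s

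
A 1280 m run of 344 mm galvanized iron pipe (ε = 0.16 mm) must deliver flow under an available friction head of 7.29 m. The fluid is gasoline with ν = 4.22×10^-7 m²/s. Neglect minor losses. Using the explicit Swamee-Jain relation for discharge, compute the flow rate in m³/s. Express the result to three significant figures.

Q ≈ 0.140 m³/s

Swamee-Jain (Type II): Q = -0.965·√(gD⁵h_f/L)·ln[ε/(3.7D) + √(3.17ν²L/(gD³h_f))]
√(gD⁵h_f/L) = √(9.81·0.344⁵·7.29/1280) = 0.01641
ε/(3.7D) = 1.26×10^-4; √(3.17ν²L/(gD³h_f)) = 1.58×10^-5
Q = -0.965·0.01641·ln(1.415×10^-4) = 0.1403 m³/s
Check: V = 1.51 m/s, Re = 1.23×10^6, f = 0.01696, h_f = 7.33 m ≈ 7.29 m ✓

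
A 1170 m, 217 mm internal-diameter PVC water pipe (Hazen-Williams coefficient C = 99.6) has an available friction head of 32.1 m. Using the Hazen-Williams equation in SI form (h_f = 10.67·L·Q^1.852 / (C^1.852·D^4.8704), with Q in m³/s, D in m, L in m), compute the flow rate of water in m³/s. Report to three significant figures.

Q ≈ 0.0716 m³/s

Rearranging: Q = [h_f·C^1.852·D^4.8704 / (10.67·L)]^(1/1.852)
Q = [32.1·99.6^1.852·0.217^4.8704 / (10.67·1170)]^0.540 = 0.07159 m³/s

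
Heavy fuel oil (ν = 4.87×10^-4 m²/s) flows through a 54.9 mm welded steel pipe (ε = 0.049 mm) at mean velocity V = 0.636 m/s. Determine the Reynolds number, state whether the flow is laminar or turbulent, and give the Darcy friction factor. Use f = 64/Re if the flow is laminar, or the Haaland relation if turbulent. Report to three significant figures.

Re ≈ 71.7; laminar; f = 64/Re ≈ 0.893

Re = VD/ν = 0.6360·0.0549/4.87×10^-4 = 71.7
Re < 2300 → laminar → f = 64/Re = 0.8926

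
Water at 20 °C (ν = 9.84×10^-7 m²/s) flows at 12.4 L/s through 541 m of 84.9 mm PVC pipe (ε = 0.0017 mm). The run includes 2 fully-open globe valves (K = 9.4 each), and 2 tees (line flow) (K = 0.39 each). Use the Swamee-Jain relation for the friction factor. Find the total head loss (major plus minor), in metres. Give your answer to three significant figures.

V = 4Q/(πD²) = 2.190 m/s; V²/2g = 0.2445 m
Re = 1.89×10^5, ε/D = 2.00×10^-5 → f = 0.01588 (Swamee-Jain)
Major: h_f = f(L/D)·V²/2g = 0.01588·6372·0.2445 = 24.75 m
Minor: ΣK = 19.6; h_m = ΣK·V²/2g = 4.788 m
Total H_L = 24.75 + 4.788 = 29.54 m

H_L ≈ 29.5 m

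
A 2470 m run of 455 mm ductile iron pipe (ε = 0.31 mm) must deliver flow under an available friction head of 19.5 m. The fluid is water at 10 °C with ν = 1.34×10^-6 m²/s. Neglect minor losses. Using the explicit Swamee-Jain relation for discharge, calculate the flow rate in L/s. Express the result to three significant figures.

Q ≈ 317 L/s

Swamee-Jain (Type II): Q = -0.965·√(gD⁵h_f/L)·ln[ε/(3.7D) + √(3.17ν²L/(gD³h_f))]
√(gD⁵h_f/L) = √(9.81·0.455⁵·19.5/2470) = 0.03886
ε/(3.7D) = 1.84×10^-4; √(3.17ν²L/(gD³h_f)) = 2.79×10^-5
Q = -0.965·0.03886·ln(2.121×10^-4) = 0.3172 m³/s
Check: V = 1.95 m/s, Re = 6.62×10^5, f = 0.01863, h_f = 19.6 m ≈ 19.5 m ✓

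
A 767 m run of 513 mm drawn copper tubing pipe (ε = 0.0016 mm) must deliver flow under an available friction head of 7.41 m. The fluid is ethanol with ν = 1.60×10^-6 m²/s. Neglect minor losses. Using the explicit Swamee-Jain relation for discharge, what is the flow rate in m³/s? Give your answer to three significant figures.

Q ≈ 0.591 m³/s

Swamee-Jain (Type II): Q = -0.965·√(gD⁵h_f/L)·ln[ε/(3.7D) + √(3.17ν²L/(gD³h_f))]
√(gD⁵h_f/L) = √(9.81·0.513⁵·7.41/767) = 0.05803
ε/(3.7D) = 8.43×10^-7; √(3.17ν²L/(gD³h_f)) = 2.52×10^-5
Q = -0.965·0.05803·ln(2.603×10^-5) = 0.5911 m³/s
Check: V = 2.86 m/s, Re = 9.17×10^5, f = 0.01185, h_f = 7.39 m ≈ 7.41 m ✓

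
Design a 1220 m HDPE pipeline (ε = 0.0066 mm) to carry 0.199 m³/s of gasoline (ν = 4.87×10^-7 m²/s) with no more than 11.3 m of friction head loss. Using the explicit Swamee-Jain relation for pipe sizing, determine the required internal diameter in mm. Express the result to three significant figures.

D ≈ 334 mm

Swamee-Jain (Type III): D = 0.66·[ε^1.25·(LQ²/(gh_f))^4.75 + ν·Q^9.4·(L/(gh_f))^5.2]^0.04
LQ²/(gh_f) = 0.4358; L/(gh_f) = 11.01
Term 1 = ε^1.25·(…)^4.75 = 6.47×10^-9; Term 2 = ν·Q^9.4·(…)^5.2 = 3.26×10^-8
D = 0.66·(6.47×10^-9 + 3.26×10^-8)^0.04 = 0.3336 m = 334 mm
Check: V = 2.28 m/s, Re = 1.56×10^6, f = 0.01139, h_f = 11.0 m ≈ 11.3 m ✓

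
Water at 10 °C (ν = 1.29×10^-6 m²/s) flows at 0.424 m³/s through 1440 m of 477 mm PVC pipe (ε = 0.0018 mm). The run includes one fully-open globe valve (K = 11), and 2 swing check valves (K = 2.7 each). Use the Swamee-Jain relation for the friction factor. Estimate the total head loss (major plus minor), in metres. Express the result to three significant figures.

V = 4Q/(πD²) = 2.373 m/s; V²/2g = 0.2869 m
Re = 8.77×10^5, ε/D = 3.77×10^-6 → f = 0.01195 (Swamee-Jain)
Major: h_f = f(L/D)·V²/2g = 0.01195·3019·0.2869 = 10.36 m
Minor: ΣK = 16.4; h_m = ΣK·V²/2g = 4.706 m
Total H_L = 10.36 + 4.706 = 15.06 m

H_L ≈ 15.1 m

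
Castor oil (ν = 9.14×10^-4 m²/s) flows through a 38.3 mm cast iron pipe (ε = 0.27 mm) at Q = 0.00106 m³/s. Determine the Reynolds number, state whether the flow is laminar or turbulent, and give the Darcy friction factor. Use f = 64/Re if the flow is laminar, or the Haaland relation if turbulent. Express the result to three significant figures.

V = 4Q/(πD²) = 0.9201 m/s
Re = VD/ν = 0.9201·0.0383/9.14×10^-4 = 38.6
Re < 2300 → laminar → f = 64/Re = 1.660

Re ≈ 38.6; laminar; f = 64/Re ≈ 1.66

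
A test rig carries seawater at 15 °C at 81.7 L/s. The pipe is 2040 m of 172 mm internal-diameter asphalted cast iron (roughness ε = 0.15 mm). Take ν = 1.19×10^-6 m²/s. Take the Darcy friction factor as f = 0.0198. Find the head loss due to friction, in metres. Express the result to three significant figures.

V = 4Q/(πD²) = 4·0.0817/(π·0.172²) = 3.516 m/s
h_f = f(L/D)V²/(2g) = 0.01980·(2040/0.172)·3.516²/(2·9.81) = 148.0 m

h_f ≈ 148 m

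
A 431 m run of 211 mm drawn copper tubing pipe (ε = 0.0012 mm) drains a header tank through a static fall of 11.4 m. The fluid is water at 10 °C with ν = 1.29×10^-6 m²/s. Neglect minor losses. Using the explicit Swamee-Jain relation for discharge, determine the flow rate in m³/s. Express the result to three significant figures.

Swamee-Jain (Type II): Q = -0.965·√(gD⁵h_f/L)·ln[ε/(3.7D) + √(3.17ν²L/(gD³h_f))]
√(gD⁵h_f/L) = √(9.81·0.211⁵·11.4/431) = 0.01042
ε/(3.7D) = 1.54×10^-6; √(3.17ν²L/(gD³h_f)) = 4.65×10^-5
Q = -0.965·0.01042·ln(4.806×10^-5) = 0.09995 m³/s
Check: V = 2.86 m/s, Re = 4.68×10^5, f = 0.01334, h_f = 11.3 m ≈ 11.4 m ✓

Q ≈ 0.1000 m³/s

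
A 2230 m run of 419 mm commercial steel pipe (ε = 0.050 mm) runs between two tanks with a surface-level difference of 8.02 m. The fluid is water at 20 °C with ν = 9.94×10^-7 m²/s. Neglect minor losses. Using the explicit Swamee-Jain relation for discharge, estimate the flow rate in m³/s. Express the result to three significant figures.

Q ≈ 0.198 m³/s

Swamee-Jain (Type II): Q = -0.965·√(gD⁵h_f/L)·ln[ε/(3.7D) + √(3.17ν²L/(gD³h_f))]
√(gD⁵h_f/L) = √(9.81·0.419⁵·8.02/2230) = 0.02135
ε/(3.7D) = 3.23×10^-5; √(3.17ν²L/(gD³h_f)) = 3.47×10^-5
Q = -0.965·0.02135·ln(6.699×10^-5) = 0.1980 m³/s
Check: V = 1.44 m/s, Re = 6.05×10^5, f = 0.01440, h_f = 8.05 m ≈ 8.02 m ✓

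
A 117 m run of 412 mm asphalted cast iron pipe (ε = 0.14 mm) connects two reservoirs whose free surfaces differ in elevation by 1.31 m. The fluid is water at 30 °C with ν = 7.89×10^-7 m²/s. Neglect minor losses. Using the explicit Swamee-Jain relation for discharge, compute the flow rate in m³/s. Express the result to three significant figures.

Swamee-Jain (Type II): Q = -0.965·√(gD⁵h_f/L)·ln[ε/(3.7D) + √(3.17ν²L/(gD³h_f))]
√(gD⁵h_f/L) = √(9.81·0.412⁵·1.31/117) = 0.03611
ε/(3.7D) = 9.18×10^-5; √(3.17ν²L/(gD³h_f)) = 1.60×10^-5
Q = -0.965·0.03611·ln(1.079×10^-4) = 0.3183 m³/s
Check: V = 2.39 m/s, Re = 1.25×10^6, f = 0.01597, h_f = 1.32 m ≈ 1.31 m ✓

Q ≈ 0.318 m³/s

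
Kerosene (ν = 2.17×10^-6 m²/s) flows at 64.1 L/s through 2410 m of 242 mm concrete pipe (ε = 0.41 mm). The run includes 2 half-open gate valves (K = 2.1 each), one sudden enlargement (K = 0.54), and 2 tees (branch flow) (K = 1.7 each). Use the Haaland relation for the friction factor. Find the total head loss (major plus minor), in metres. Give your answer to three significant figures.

V = 4Q/(πD²) = 1.394 m/s; V²/2g = 0.09899 m
Re = 1.55×10^5, ε/D = 0.00169 → f = 0.02358 (Haaland)
Major: h_f = f(L/D)·V²/2g = 0.02358·9959·0.09899 = 23.24 m
Minor: ΣK = 8.14; h_m = ΣK·V²/2g = 0.8057 m
Total H_L = 23.24 + 0.8057 = 24.05 m

H_L ≈ 24.0 m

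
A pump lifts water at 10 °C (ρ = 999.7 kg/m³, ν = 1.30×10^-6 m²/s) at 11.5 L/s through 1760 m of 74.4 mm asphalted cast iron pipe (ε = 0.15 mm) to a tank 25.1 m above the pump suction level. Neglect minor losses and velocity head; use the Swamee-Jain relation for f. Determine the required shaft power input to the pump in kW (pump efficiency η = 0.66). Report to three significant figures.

P_shaft ≈ 40.1 kW

V = 4Q/(πD²) = 2.645 m/s; Re = 1.51×10^5; ε/D = 0.00202; f = 0.02482
h_f = f(L/D)V²/2g = 209.4 m
Total head H = z + h_f = 25.1 + 209.4 = 234.5 m
P_hyd = ρgQH = 999.7·9.81·0.0115·234.5 = 26.44 kW
P_shaft = P_hyd/η = 26.44/0.66 = 40.06 kW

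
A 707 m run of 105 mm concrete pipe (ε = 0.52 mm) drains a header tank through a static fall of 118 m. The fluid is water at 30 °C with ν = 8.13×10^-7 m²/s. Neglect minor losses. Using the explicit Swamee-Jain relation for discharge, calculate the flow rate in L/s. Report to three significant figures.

Swamee-Jain (Type II): Q = -0.965·√(gD⁵h_f/L)·ln[ε/(3.7D) + √(3.17ν²L/(gD³h_f))]
√(gD⁵h_f/L) = √(9.81·0.105⁵·118/707) = 0.004571
ε/(3.7D) = 0.00134; √(3.17ν²L/(gD³h_f)) = 3.32×10^-5
Q = -0.965·0.004571·ln(0.001372) = 0.02908 m³/s
Check: V = 3.36 m/s, Re = 4.34×10^5, f = 0.03061, h_f = 118 m ≈ 118 m ✓

Q ≈ 29.1 L/s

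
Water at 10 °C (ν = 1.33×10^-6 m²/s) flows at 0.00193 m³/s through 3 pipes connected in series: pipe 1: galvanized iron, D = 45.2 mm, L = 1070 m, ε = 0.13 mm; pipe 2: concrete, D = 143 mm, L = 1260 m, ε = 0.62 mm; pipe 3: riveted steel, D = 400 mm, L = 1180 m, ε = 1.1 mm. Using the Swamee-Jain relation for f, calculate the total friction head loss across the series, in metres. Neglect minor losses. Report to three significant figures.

H ≈ 51.2 m

Pipe 1: V = 1.203 m/s, Re = 4.09×10^4, ε/D = 0.00288, f = 0.02918, h_1 = f(L/D)V²/2g = 50.94 m
Pipe 2: V = 0.1202 m/s, Re = 1.29×10^4, ε/D = 0.00434, f = 0.03600, h_2 = f(L/D)V²/2g = 0.2335 m
Pipe 3: V = 0.01536 m/s, Re = 4620, ε/D = 0.00275, f = 0.04200, h_3 = f(L/D)V²/2g = 0.001490 m
Series → Q common, losses add: H = Σh = 51.17 m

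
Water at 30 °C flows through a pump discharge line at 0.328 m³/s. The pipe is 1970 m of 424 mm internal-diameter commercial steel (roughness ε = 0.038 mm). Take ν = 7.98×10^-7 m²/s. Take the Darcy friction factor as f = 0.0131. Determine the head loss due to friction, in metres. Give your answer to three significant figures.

V = 4Q/(πD²) = 4·0.328/(π·0.424²) = 2.323 m/s
h_f = f(L/D)V²/(2g) = 0.01310·(1970/0.424)·2.323²/(2·9.81) = 16.74 m

h_f ≈ 16.7 m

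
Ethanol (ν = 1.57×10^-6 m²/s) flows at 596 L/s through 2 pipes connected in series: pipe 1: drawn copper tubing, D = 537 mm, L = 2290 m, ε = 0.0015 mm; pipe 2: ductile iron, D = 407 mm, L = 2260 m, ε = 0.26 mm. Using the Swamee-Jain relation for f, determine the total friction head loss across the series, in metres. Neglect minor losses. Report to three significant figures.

Pipe 1: V = 2.632 m/s, Re = 9.00×10^5, ε/D = 2.79×10^-6, f = 0.01188, h_1 = f(L/D)V²/2g = 17.88 m
Pipe 2: V = 4.581 m/s, Re = 1.19×10^6, ε/D = 6.39×10^-4, f = 0.01810, h_2 = f(L/D)V²/2g = 107.5 m
Series → Q common, losses add: H = Σh = 125.4 m

H ≈ 125 m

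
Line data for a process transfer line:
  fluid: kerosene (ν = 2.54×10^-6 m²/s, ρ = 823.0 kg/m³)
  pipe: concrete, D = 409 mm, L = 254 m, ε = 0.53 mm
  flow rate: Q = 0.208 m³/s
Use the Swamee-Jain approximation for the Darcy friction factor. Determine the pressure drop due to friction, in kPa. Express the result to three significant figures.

V = 4Q/(πD²) = 4·0.208/(π·0.409²) = 1.583 m/s
Re = VD/ν = 1.583·0.409/2.54×10^-6 = 2.55×10^5 → turbulent
ε/D = 0.53/409 = 0.00130
Swamee-Jain: f = 0.02204
h_f = f(L/D)V²/(2g) = 0.02204·(254/0.409)·1.583²/(2·9.81) = 1.748 m
Δp = ρg·h_f = 823.0·9.81·1.748 = 14.12 kPa

Δp ≈ 14.1 kPa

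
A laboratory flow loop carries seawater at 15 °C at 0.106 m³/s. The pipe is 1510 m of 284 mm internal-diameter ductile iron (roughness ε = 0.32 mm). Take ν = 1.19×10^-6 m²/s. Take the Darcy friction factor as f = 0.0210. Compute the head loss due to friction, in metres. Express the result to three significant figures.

h_f ≈ 15.9 m

V = 4Q/(πD²) = 4·0.106/(π·0.284²) = 1.673 m/s
h_f = f(L/D)V²/(2g) = 0.02100·(1510/0.284)·1.673²/(2·9.81) = 15.93 m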